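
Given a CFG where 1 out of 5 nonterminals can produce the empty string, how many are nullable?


Nonterminals: {S, A, B, C, D}
A nonterminal is nullable if it can derive epsilon
Counting nullable nonterminals: 1
Total nullable = 1

1


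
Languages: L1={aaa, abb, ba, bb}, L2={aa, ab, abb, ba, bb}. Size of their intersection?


L1 = {aaa, abb, ba, bb}
L2 = {aa, ab, abb, ba, bb}
Checking each string in L1 against L2:
  'aaa': in L2? No
  'abb': in L2? Yes
  'ba': in L2? Yes
  'bb': in L2? Yes
Intersection = {abb, ba, bb}
|L1 ∩ L2| = 3

3


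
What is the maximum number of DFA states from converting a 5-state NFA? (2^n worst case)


NFA has 5 states
Subset construction: each DFA state = subset of NFA states
Maximum subsets = 2^5
2^5 = 32

32


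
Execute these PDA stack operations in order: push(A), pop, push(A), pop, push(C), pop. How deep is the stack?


Tracing stack operations:
  push(A) -> stack = [A], depth=1
  pop -> removed A, stack = [], depth=0
  push(A) -> stack = [A], depth=1
  pop -> removed A, stack = [], depth=0
  push(C) -> stack = [C], depth=1
  pop -> removed C, stack = [], depth=0
Final depth = 0

0


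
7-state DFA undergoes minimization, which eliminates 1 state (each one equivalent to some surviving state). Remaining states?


Original DFA: 7 states
Redundant states removed: 1
Minimized states = original - removed
= 7 - 1
= 6

6


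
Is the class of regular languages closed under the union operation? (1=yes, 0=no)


Regular languages are closed under:
- Union (DFA product construction)
- Intersection (DFA product construction)
- Complement (swap accept/reject states)
- Concatenation (NFA construction)
- Kleene star (NFA construction)
union is in this list
Therefore: closed

1


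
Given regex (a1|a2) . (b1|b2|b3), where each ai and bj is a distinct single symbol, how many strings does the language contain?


First group: 2 alternatives
Second group: 3 alternatives
Concatenation: each choice from group 1 pairs with each from group 2
Total = 2 x 3 = 6

6


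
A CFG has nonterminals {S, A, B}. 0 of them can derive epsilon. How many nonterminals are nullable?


Nonterminals: {S, A, B}
A nonterminal is nullable if it can derive epsilon
Counting nullable nonterminals: 0
Total nullable = 0

0


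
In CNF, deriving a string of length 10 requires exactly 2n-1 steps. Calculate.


Chomsky Normal Form derivation:
String length n = 10
Each step either:
  - Splits a nonterminal into two (n-1 such steps)
  - Converts a nonterminal to terminal (n such steps)
Total = (n-1) + n = 2n - 1
= 2(10) - 1
= 20 - 1
= 19

19


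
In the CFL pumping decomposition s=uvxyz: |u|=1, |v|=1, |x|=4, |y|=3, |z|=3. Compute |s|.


|s| = |u| + |v| + |x| + |y| + |z|
= 1 + 1 + 4 + 3 + 3
= 2 + 4 + 6
= 6 + 6
= 12

12


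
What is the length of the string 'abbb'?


String: 'abbb'
Counting characters:
  'a' appears 1 time(s)
  'b' appears 3 time(s)
Total length = 1 + 3 = 4

4


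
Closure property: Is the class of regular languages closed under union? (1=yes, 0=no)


Regular languages are closed under all standard operations:
- Union: Yes (product construction)
- Intersection: Yes (product construction)
- Complement: Yes (swap accept/reject)
- Concatenation: Yes (NFA construction)
Operation: union -> Closed

1


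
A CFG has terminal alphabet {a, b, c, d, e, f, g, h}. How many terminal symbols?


Terminal symbols: a, b, c, d, e, f, g, h
Counting each: a (#1), b (#2), c (#3), d (#4), e (#5), f (#6), g (#7), h (#8)
Total = 8

8


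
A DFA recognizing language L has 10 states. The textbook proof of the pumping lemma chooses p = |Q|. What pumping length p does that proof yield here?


Pumping lemma for regular languages (standard proof):
Take p = |Q|, the number of DFA states.
Any string of length >= |Q| passes through |Q|+1 states while reading its first |Q| symbols,
so by pigeonhole some state repeats, giving the loop that can be pumped.
Here |Q| = 10
Therefore the proof uses p = 10

10


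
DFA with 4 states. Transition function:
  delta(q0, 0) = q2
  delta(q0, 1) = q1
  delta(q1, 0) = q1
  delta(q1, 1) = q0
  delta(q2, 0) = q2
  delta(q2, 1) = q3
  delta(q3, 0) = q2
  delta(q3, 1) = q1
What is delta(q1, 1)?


Looking up transition function:
delta(q1, 1) in the table
Row: q1, Column: 1
Result: q0

q0


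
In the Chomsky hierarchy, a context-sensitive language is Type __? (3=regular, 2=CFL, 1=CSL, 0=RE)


Chomsky hierarchy levels:
  Type 3: Regular (DFA/NFA/regex)
  Type 2: Context-free (PDA)
  Type 1: Context-sensitive
  Type 0: Recursively enumerable (TM)
'context-sensitive' corresponds to Type 1

1


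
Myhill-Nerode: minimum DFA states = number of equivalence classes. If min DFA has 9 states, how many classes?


Myhill-Nerode theorem:
Number of equivalence classes = number of states in minimal DFA
Minimal DFA states = 9
Therefore equivalence classes = 9

9


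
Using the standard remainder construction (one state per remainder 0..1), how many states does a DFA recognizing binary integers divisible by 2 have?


Divisibility by 2 is tracked via the remainder mod 2: 0, 1, ..., 1
The construction assigns one state to each remainder
Number of remainders = 2

2


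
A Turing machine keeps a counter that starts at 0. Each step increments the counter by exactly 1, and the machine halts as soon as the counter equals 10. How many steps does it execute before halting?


Counter starts at 0. Counting sequence:
  Step 1: counter = 1
  Step 2: counter = 2
  Step 3: counter = 3
  Step 4: counter = 4
  Step 5: counter = 5
  Step 6: counter = 6
  ...
  Step 10: counter = 10
Counter reached 10 -> halt
Total steps = 10

10


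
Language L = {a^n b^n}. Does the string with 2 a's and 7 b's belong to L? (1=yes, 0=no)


Language requires equal numbers of a's and b's
PDA pushes for each 'a', pops for each 'b'
Number of a's = 2
Number of b's = 7
2 != 7 -> Reject

0


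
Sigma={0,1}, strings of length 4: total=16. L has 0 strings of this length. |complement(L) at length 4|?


Alphabet: {0,1}
String length: 4
Total strings of length 4 = 2^4 = 16
Strings in L = 0
Complement = total - |L|
= 16 - 0
= 16

16


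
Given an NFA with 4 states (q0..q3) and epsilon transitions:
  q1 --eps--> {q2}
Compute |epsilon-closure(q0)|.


Starting from q0
Initialize closure = {q0}
q0 has no outgoing epsilon transitions -> nothing to add
Final closure: {q0}
Size = 1

1


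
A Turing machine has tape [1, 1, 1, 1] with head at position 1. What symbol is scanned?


Tape: [1, 1, 1, 1]
Positions: 0 1 2 3
Values:    1 1 1 1
Head at position 1
tape[1] = 1

1


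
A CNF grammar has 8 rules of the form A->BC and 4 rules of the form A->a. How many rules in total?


CNF allows two rule forms:
  A -> BC (binary): 8 rules
  A -> a (terminal): 4 rules
Total = 8 + 4 = 12

12


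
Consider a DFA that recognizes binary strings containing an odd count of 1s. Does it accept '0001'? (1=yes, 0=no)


DFA has 2 states: q_even (start, accept=no) and q_odd
Processing string '0001' character by character:
  Position 0: read '0', 1-count=0 -> q_even (no change)
  Position 1: read '0', 1-count=0 -> q_even (no change)
  Position 2: read '0', 1-count=0 -> q_even (no change)
  Position 3: read '1', 1-count=1 -> q_odd
Final state: q_odd, total 1s = 1 (odd); the DFA requires an odd count -> accept

1


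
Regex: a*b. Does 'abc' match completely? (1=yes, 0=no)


Pattern: a*b
String: 'abc'
Pattern requires: zero or more 'a's followed by exactly one 'b'
Found 1 leading 'a's
Remaining: 'bc'
Remaining is not 'b' -> no match
Result: 0

0


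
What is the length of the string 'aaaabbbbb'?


String: 'aaaabbbbb'
Counting characters:
  'a' appears 4 time(s)
  'b' appears 5 time(s)
Total length = 4 + 5 = 9

9


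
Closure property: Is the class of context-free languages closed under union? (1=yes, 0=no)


CFL closure properties:
  Closed under: union, concatenation, Kleene star
  NOT closed under: intersection, complement
Operation 'union' is in closed list -> Yes (closed)

1


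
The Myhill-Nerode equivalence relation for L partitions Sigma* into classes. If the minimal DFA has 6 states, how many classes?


Myhill-Nerode theorem:
Number of equivalence classes = number of states in minimal DFA
Minimal DFA states = 6
Therefore equivalence classes = 6

6


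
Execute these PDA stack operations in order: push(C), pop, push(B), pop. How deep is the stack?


Tracing stack operations:
  push(C) -> stack = [C], depth=1
  pop -> removed C, stack = [], depth=0
  push(B) -> stack = [B], depth=1
  pop -> removed B, stack = [], depth=0
Final depth = 0

0


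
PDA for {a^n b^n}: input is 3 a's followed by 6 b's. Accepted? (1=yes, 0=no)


Language requires equal numbers of a's and b's
PDA pushes for each 'a', pops for each 'b'
Number of a's = 3
Number of b's = 6
3 != 6 -> Reject

0


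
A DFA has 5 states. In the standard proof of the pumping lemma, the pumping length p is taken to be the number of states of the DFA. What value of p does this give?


Pumping lemma for regular languages (standard proof):
Take p = |Q|, the number of DFA states.
Any string of length >= |Q| passes through |Q|+1 states while reading its first |Q| symbols,
so by pigeonhole some state repeats, giving the loop that can be pumped.
Here |Q| = 5
Therefore the proof uses p = 5

5


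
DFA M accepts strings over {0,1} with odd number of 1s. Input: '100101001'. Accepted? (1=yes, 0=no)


DFA has 2 states: q_even (start, accept=no) and q_odd
Processing string '100101001' character by character:
  Position 0: read '1', 1-count=1 -> q_odd
  Position 1: read '0', 1-count=1 -> q_odd (no change)
  Position 2: read '0', 1-count=1 -> q_odd (no change)
  Position 3: read '1', 1-count=2 -> q_even
  Position 4: read '0', 1-count=2 -> q_even (no change)
  Position 5: read '1', 1-count=3 -> q_odd
  Position 6: read '0', 1-count=3 -> q_odd (no change)
  Position 7: read '0', 1-count=3 -> q_odd (no change)
  Position 8: read '1', 1-count=4 -> q_even
Final state: q_even, total 1s = 4 (even); the DFA requires an odd count -> reject

0


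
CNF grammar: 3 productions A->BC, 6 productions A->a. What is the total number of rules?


CNF allows two rule forms:
  A -> BC (binary): 3 rules
  A -> a (terminal): 6 rules
Total = 3 + 6 = 9

9


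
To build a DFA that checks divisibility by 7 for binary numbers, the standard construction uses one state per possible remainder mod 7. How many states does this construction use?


Divisibility by 7 is tracked via the remainder mod 7: 0, 1, ..., 6
The construction assigns one state to each remainder
Number of remainders = 7

7


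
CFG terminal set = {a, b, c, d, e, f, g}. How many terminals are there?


Terminal symbols: a, b, c, d, e, f, g
Counting each: a (#1), b (#2), c (#3), d (#4), e (#5), f (#6), g (#7)
Total = 7

7


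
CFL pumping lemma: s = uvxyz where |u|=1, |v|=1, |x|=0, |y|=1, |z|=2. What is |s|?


|s| = |u| + |v| + |x| + |y| + |z|
= 1 + 1 + 0 + 1 + 2
= 2 + 0 + 3
= 2 + 3
= 5

5


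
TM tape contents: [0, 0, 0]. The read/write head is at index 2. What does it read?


Tape: [0, 0, 0]
Positions: 0 1 2
Values:    0 0 0
Head at position 2
tape[2] = 0

0


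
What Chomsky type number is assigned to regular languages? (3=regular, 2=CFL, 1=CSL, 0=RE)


Chomsky hierarchy levels:
  Type 3: Regular (DFA/NFA/regex)
  Type 2: Context-free (PDA)
  Type 1: Context-sensitive
  Type 0: Recursively enumerable (TM)
'regular' corresponds to Type 3

3


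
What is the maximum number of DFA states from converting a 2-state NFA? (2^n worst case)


NFA has 2 states
Subset construction: each DFA state = subset of NFA states
Maximum subsets = 2^2
2^2 = 4

4


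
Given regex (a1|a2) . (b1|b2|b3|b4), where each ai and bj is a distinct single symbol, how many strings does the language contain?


First group: 2 alternatives
Second group: 4 alternatives
Concatenation: each choice from group 1 pairs with each from group 2
Total = 2 x 4 = 8

8


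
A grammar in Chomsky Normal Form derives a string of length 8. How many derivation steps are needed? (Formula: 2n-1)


Chomsky Normal Form derivation:
String length n = 8
Each step either:
  - Splits a nonterminal into two (n-1 such steps)
  - Converts a nonterminal to terminal (n such steps)
Total = (n-1) + n = 2n - 1
= 2(8) - 1
= 16 - 1
= 15

15


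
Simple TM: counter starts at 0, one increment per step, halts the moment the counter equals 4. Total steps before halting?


Counter starts at 0. Counting sequence:
  Step 1: counter = 1
  Step 2: counter = 2
  Step 3: counter = 3
  Step 4: counter = 4
Counter reached 4 -> halt
Total steps = 4

4


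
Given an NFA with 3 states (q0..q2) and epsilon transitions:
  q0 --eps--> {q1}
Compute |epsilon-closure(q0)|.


Starting from q0
Initialize closure = {q0}
Follow epsilon from q0 -> add q1
Final closure: {q0, q1}
Size = 2

2


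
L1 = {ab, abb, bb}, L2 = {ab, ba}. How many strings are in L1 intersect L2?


L1 = {ab, abb, bb}
L2 = {ab, ba}
Checking each string in L1 against L2:
  'ab': in L2? Yes
  'abb': in L2? No
  'bb': in L2? No
Intersection = {ab}
|L1 ∩ L2| = 1

1


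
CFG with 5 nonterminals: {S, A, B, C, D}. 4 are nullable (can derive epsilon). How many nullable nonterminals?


Nonterminals: {S, A, B, C, D}
A nonterminal is nullable if it can derive epsilon
Counting nullable nonterminals: 4
Total nullable = 4

4


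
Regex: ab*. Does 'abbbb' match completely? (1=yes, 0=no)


Pattern: ab*
String: 'abbbb'
Pattern requires: exactly one 'a' followed by zero or more 'b's
First char is 'a' -> OK
Rest 'bbbb': all b's? Yes
Result: 1

1


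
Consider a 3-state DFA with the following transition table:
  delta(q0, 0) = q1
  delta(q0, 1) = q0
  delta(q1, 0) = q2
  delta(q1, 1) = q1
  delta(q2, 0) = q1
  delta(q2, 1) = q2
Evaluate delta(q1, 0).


Looking up transition function:
delta(q1, 0) in the table
Row: q1, Column: 0
Result: q2

q2


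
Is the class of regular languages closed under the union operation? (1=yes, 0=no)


Regular languages are closed under:
- Union (DFA product construction)
- Intersection (DFA product construction)
- Complement (swap accept/reject states)
- Concatenation (NFA construction)
- Kleene star (NFA construction)
union is in this list
Therefore: closed

1


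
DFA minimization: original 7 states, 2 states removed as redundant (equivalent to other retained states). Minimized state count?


Original DFA: 7 states
Redundant states removed: 2
Minimized states = original - removed
= 7 - 2
= 5

5


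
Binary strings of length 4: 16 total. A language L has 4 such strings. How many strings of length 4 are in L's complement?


Alphabet: {0,1}
String length: 4
Total strings of length 4 = 2^4 = 16
Strings in L = 4
Complement = total - |L|
= 16 - 4
= 12

12


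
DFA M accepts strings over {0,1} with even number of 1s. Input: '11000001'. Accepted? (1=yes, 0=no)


DFA has 2 states: q_even (start, accept=yes) and q_odd
Processing string '11000001' character by character:
  Position 0: read '1', 1-count=1 -> q_odd
  Position 1: read '1', 1-count=2 -> q_even
  Position 2: read '0', 1-count=2 -> q_even (no change)
  Position 3: read '0', 1-count=2 -> q_even (no change)
  Position 4: read '0', 1-count=2 -> q_even (no change)
  Position 5: read '0', 1-count=2 -> q_even (no change)
  Position 6: read '0', 1-count=2 -> q_even (no change)
  Position 7: read '1', 1-count=3 -> q_odd
Final state: q_odd, total 1s = 3 (odd); the DFA requires an even count -> reject

0


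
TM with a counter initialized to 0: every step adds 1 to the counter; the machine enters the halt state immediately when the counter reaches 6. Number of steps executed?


Counter starts at 0. Counting sequence:
  Step 1: counter = 1
  Step 2: counter = 2
  Step 3: counter = 3
  Step 4: counter = 4
  Step 5: counter = 5
  Step 6: counter = 6
Counter reached 6 -> halt
Total steps = 6

6


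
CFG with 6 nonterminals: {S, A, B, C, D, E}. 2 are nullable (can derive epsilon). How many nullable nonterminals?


Nonterminals: {S, A, B, C, D, E}
A nonterminal is nullable if it can derive epsilon
Counting nullable nonterminals: 2
Total nullable = 2

2


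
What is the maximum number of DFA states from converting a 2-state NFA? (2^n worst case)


NFA has 2 states
Subset construction: each DFA state = subset of NFA states
Maximum subsets = 2^2
2^2 = 4

4


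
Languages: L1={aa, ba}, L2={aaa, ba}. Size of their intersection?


L1 = {aa, ba}
L2 = {aaa, ba}
Checking each string in L1 against L2:
  'aa': in L2? No
  'ba': in L2? Yes
Intersection = {ba}
|L1 ∩ L2| = 1

1


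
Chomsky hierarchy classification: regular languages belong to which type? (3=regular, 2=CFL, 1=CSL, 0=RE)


Chomsky hierarchy levels:
  Type 3: Regular (DFA/NFA/regex)
  Type 2: Context-free (PDA)
  Type 1: Context-sensitive
  Type 0: Recursively enumerable (TM)
'regular' corresponds to Type 3

3


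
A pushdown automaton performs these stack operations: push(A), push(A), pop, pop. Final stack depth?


Tracing stack operations:
  push(A) -> stack = [A], depth=1
  push(A) -> stack = [A,A], depth=2
  pop -> removed A, stack = [A], depth=1
  pop -> removed A, stack = [], depth=0
Final depth = 0

0


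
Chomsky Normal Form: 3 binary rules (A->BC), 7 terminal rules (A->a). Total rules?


CNF allows two rule forms:
  A -> BC (binary): 3 rules
  A -> a (terminal): 7 rules
Total = 3 + 7 = 10

10


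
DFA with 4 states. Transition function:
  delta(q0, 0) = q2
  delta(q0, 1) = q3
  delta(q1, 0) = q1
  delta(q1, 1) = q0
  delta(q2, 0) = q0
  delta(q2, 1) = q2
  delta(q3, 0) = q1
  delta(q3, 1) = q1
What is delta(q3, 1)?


Looking up transition function:
delta(q3, 1) in the table
Row: q3, Column: 1
Result: q1

q1


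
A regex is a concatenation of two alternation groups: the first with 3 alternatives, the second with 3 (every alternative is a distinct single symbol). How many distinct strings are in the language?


First group: 3 alternatives
Second group: 3 alternatives
Concatenation: each choice from group 1 pairs with each from group 2
Total = 3 x 3 = 9

9


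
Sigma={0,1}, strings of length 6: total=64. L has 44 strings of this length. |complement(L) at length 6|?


Alphabet: {0,1}
String length: 6
Total strings of length 6 = 2^6 = 64
Strings in L = 44
Complement = total - |L|
= 64 - 44
= 20

20


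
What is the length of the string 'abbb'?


String: 'abbb'
Counting characters:
  'a' appears 1 time(s)
  'b' appears 3 time(s)
Total length = 1 + 3 = 4

4


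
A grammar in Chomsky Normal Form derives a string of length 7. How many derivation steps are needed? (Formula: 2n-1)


Chomsky Normal Form derivation:
String length n = 7
Each step either:
  - Splits a nonterminal into two (n-1 such steps)
  - Converts a nonterminal to terminal (n such steps)
Total = (n-1) + n = 2n - 1
= 2(7) - 1
= 14 - 1
= 13

13


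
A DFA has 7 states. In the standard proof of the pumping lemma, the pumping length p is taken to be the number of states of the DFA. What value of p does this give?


Pumping lemma for regular languages (standard proof):
Take p = |Q|, the number of DFA states.
Any string of length >= |Q| passes through |Q|+1 states while reading its first |Q| symbols,
so by pigeonhole some state repeats, giving the loop that can be pumped.
Here |Q| = 7
Therefore the proof uses p = 7

7


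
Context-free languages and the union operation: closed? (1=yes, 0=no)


CFL closure properties:
  Closed under: union, concatenation, Kleene star
  NOT closed under: intersection, complement
Operation 'union' is in closed list -> Yes (closed)

1


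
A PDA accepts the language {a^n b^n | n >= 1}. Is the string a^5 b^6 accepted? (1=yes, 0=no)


Language requires equal numbers of a's and b's
PDA pushes for each 'a', pops for each 'b'
Number of a's = 5
Number of b's = 6
5 != 6 -> Reject

0


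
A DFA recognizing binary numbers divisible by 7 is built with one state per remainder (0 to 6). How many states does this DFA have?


Divisibility by 7 is tracked via the remainder mod 7: 0, 1, ..., 6
The construction assigns one state to each remainder
Number of remainders = 7

7


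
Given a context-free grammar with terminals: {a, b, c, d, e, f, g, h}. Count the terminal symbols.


Terminal symbols: a, b, c, d, e, f, g, h
Counting each: a (#1), b (#2), c (#3), d (#4), e (#5), f (#6), g (#7), h (#8)
Total = 8

8


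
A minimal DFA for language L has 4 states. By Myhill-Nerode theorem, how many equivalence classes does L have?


Myhill-Nerode theorem:
Number of equivalence classes = number of states in minimal DFA
Minimal DFA states = 4
Therefore equivalence classes = 4

4


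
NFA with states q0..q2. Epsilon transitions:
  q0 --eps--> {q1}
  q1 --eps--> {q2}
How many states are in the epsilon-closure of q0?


Starting from q0
Initialize closure = {q0}
Follow epsilon from q0 -> add q1
Follow epsilon from q1 -> add q2
Final closure: {q0, q1, q2}
Size = 3

3


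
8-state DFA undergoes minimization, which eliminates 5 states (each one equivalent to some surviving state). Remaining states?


Original DFA: 8 states
Redundant states removed: 5
Minimized states = original - removed
= 8 - 5
= 3

3


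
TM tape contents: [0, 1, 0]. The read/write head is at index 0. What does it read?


Tape: [0, 1, 0]
Positions: 0 1 2
Values:    0 1 0
Head at position 0
tape[0] = 0

0


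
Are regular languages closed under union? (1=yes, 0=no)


Regular languages are closed under:
- Union (DFA product construction)
- Intersection (DFA product construction)
- Complement (swap accept/reject states)
- Concatenation (NFA construction)
- Kleene star (NFA construction)
union is in this list
Therefore: closed

1


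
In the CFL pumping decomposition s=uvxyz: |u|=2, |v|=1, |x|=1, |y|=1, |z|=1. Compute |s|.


|s| = |u| + |v| + |x| + |y| + |z|
= 2 + 1 + 1 + 1 + 1
= 3 + 1 + 2
= 4 + 2
= 6

6


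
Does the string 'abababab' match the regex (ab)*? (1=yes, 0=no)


Pattern: (ab)*
String: 'abababab'
Pattern requires: zero or more repetitions of 'ab'
Pairs: ['ab', 'ab', 'ab', 'ab']
All pairs are 'ab'? Yes
Result: 1

1


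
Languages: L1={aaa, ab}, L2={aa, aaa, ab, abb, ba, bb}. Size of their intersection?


L1 = {aaa, ab}
L2 = {aa, aaa, ab, abb, ba, bb}
Checking each string in L1 against L2:
  'aaa': in L2? Yes
  'ab': in L2? Yes
Intersection = {aaa, ab}
|L1 ∩ L2| = 2

2


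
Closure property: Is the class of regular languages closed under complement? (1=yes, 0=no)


Regular languages are closed under all standard operations:
- Union: Yes (product construction)
- Intersection: Yes (product construction)
- Complement: Yes (swap accept/reject)
- Concatenation: Yes (NFA construction)
Operation: complement -> Closed

1


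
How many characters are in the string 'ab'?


String: 'ab'
Counting characters:
  'a' appears 1 time(s)
  'b' appears 1 time(s)
Total length = 1 + 1 = 2

2


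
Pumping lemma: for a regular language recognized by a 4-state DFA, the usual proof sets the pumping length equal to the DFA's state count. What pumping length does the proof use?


Pumping lemma for regular languages (standard proof):
Take p = |Q|, the number of DFA states.
Any string of length >= |Q| passes through |Q|+1 states while reading its first |Q| symbols,
so by pigeonhole some state repeats, giving the loop that can be pumped.
Here |Q| = 4
Therefore the proof uses p = 4

4


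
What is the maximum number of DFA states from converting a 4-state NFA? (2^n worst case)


NFA has 4 states
Subset construction: each DFA state = subset of NFA states
Maximum subsets = 2^4
2^4 = 16

16


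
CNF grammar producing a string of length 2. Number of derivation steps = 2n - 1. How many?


Chomsky Normal Form derivation:
String length n = 2
Each step either:
  - Splits a nonterminal into two (n-1 such steps)
  - Converts a nonterminal to terminal (n such steps)
Total = (n-1) + n = 2n - 1
= 2(2) - 1
= 4 - 1
= 3

3


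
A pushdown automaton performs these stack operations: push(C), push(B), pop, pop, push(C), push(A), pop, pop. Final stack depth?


Tracing stack operations:
  push(C) -> stack = [C], depth=1
  push(B) -> stack = [C,B], depth=2
  pop -> removed B, stack = [C], depth=1
  pop -> removed C, stack = [], depth=0
  push(C) -> stack = [C], depth=1
  push(A) -> stack = [C,A], depth=2
  pop -> removed A, stack = [C], depth=1
  pop -> removed C, stack = [], depth=0
Final depth = 0

0


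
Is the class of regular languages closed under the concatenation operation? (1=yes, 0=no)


Regular languages are closed under:
- Union (DFA product construction)
- Intersection (DFA product construction)
- Complement (swap accept/reject states)
- Concatenation (NFA construction)
- Kleene star (NFA construction)
concatenation is in this list
Therefore: closed

1


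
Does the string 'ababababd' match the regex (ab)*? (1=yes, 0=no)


Pattern: (ab)*
String: 'ababababd'
Pattern requires: zero or more repetitions of 'ab'
Length 9 is odd -> cannot be (ab)* -> no match
Result: 0

0


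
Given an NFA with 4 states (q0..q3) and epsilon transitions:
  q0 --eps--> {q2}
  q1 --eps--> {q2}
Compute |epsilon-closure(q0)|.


Starting from q0
Initialize closure = {q0}
Follow epsilon from q0 -> add q2
Final closure: {q0, q2}
Size = 2

2


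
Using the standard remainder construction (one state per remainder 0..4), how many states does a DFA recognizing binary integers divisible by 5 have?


Divisibility by 5 is tracked via the remainder mod 5: 0, 1, ..., 4
The construction assigns one state to each remainder
Number of remainders = 5

5


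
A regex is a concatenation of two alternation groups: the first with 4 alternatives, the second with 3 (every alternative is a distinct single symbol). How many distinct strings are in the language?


First group: 4 alternatives
Second group: 3 alternatives
Concatenation: each choice from group 1 pairs with each from group 2
Total = 4 x 3 = 12

12


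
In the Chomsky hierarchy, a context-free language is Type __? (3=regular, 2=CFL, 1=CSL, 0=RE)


Chomsky hierarchy levels:
  Type 3: Regular (DFA/NFA/regex)
  Type 2: Context-free (PDA)
  Type 1: Context-sensitive
  Type 0: Recursively enumerable (TM)
'context-free' corresponds to Type 2

2


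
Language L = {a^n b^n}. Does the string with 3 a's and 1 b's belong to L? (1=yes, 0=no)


Language requires equal numbers of a's and b's
PDA pushes for each 'a', pops for each 'b'
Number of a's = 3
Number of b's = 1
3 != 1 -> Reject

0


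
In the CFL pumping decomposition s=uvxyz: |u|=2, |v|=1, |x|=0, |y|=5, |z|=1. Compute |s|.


|s| = |u| + |v| + |x| + |y| + |z|
= 2 + 1 + 0 + 5 + 1
= 3 + 0 + 6
= 3 + 6
= 9

9


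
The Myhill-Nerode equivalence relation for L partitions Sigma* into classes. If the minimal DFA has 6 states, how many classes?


Myhill-Nerode theorem:
Number of equivalence classes = number of states in minimal DFA
Minimal DFA states = 6
Therefore equivalence classes = 6

6


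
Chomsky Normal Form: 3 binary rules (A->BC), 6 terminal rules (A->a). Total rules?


CNF allows two rule forms:
  A -> BC (binary): 3 rules
  A -> a (terminal): 6 rules
Total = 3 + 6 = 9

9


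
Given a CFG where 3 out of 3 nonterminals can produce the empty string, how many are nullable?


Nonterminals: {S, A, B}
A nonterminal is nullable if it can derive epsilon
Counting nullable nonterminals: 3
Total nullable = 3

3


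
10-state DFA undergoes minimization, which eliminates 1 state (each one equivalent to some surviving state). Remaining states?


Original DFA: 10 states
Redundant states removed: 1
Minimized states = original - removed
= 10 - 1
= 9

9


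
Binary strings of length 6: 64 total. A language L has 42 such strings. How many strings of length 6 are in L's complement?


Alphabet: {0,1}
String length: 6
Total strings of length 6 = 2^6 = 64
Strings in L = 42
Complement = total - |L|
= 64 - 42
= 22

22


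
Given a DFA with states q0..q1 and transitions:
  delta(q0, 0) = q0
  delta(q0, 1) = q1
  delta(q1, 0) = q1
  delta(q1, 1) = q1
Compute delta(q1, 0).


Looking up transition function:
delta(q1, 0) in the table
Row: q1, Column: 0
Result: q1

q1


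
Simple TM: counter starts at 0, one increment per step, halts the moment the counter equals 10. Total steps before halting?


Counter starts at 0. Counting sequence:
  Step 1: counter = 1
  Step 2: counter = 2
  Step 3: counter = 3
  Step 4: counter = 4
  Step 5: counter = 5
  Step 6: counter = 6
  ...
  Step 10: counter = 10
Counter reached 10 -> halt
Total steps = 10

10


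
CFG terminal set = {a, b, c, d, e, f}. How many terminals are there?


Terminal symbols: a, b, c, d, e, f
Counting each: a (#1), b (#2), c (#3), d (#4), e (#5), f (#6)
Total = 6

6


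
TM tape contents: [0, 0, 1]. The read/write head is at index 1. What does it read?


Tape: [0, 0, 1]
Positions: 0 1 2
Values:    0 0 1
Head at position 1
tape[1] = 0

0


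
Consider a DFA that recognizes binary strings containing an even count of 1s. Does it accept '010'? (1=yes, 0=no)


DFA has 2 states: q_even (start, accept=yes) and q_odd
Processing string '010' character by character:
  Position 0: read '0', 1-count=0 -> q_even (no change)
  Position 1: read '1', 1-count=1 -> q_odd
  Position 2: read '0', 1-count=1 -> q_odd (no change)
Final state: q_odd, total 1s = 1 (odd); the DFA requires an even count -> reject

0


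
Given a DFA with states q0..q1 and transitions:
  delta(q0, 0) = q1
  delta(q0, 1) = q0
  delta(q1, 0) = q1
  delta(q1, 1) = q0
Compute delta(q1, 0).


Looking up transition function:
delta(q1, 0) in the table
Row: q1, Column: 0
Result: q1

q1


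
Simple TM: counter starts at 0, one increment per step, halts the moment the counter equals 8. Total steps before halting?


Counter starts at 0. Counting sequence:
  Step 1: counter = 1
  Step 2: counter = 2
  Step 3: counter = 3
  Step 4: counter = 4
  Step 5: counter = 5
  Step 6: counter = 6
  Step 7: counter = 7
  Step 8: counter = 8
Counter reached 8 -> halt
Total steps = 8

8


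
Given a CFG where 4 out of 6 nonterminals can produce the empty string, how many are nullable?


Nonterminals: {S, A, B, C, D, E}
A nonterminal is nullable if it can derive epsilon
Counting nullable nonterminals: 4
Total nullable = 4

4


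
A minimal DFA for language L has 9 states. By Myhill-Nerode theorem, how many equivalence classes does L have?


Myhill-Nerode theorem:
Number of equivalence classes = number of states in minimal DFA
Minimal DFA states = 9
Therefore equivalence classes = 9

9


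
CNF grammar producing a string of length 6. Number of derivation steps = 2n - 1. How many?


Chomsky Normal Form derivation:
String length n = 6
Each step either:
  - Splits a nonterminal into two (n-1 such steps)
  - Converts a nonterminal to terminal (n such steps)
Total = (n-1) + n = 2n - 1
= 2(6) - 1
= 12 - 1
= 11

11


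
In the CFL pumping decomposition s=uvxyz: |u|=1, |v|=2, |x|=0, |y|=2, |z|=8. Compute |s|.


|s| = |u| + |v| + |x| + |y| + |z|
= 1 + 2 + 0 + 2 + 8
= 3 + 0 + 10
= 3 + 10
= 13

13


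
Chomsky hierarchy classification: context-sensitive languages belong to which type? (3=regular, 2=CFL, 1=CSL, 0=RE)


Chomsky hierarchy levels:
  Type 3: Regular (DFA/NFA/regex)
  Type 2: Context-free (PDA)
  Type 1: Context-sensitive
  Type 0: Recursively enumerable (TM)
'context-sensitive' corresponds to Type 1

1


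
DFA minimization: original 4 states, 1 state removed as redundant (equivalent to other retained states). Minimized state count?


Original DFA: 4 states
Redundant states removed: 1
Minimized states = original - removed
= 4 - 1
= 3

3


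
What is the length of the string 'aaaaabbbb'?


String: 'aaaaabbbb'
Counting characters:
  'a' appears 5 time(s)
  'b' appears 4 time(s)
Total length = 5 + 4 = 9

9


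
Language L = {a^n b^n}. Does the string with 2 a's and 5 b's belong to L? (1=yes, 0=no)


Language requires equal numbers of a's and b's
PDA pushes for each 'a', pops for each 'b'
Number of a's = 2
Number of b's = 5
2 != 5 -> Reject

0


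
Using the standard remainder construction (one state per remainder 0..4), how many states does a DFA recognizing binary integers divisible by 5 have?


Divisibility by 5 is tracked via the remainder mod 5: 0, 1, ..., 4
The construction assigns one state to each remainder
Number of remainders = 5

5


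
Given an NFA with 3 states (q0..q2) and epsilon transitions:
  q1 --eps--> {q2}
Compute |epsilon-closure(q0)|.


Starting from q0
Initialize closure = {q0}
q0 has no outgoing epsilon transitions -> nothing to add
Final closure: {q0}
Size = 1

1


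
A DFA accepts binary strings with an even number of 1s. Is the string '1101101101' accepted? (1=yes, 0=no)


DFA has 2 states: q_even (start, accept=yes) and q_odd
Processing string '1101101101' character by character:
  Position 0: read '1', 1-count=1 -> q_odd
  Position 1: read '1', 1-count=2 -> q_even
  Position 2: read '0', 1-count=2 -> q_even (no change)
  Position 3: read '1', 1-count=3 -> q_odd
  Position 4: read '1', 1-count=4 -> q_even
  Position 5: read '0', 1-count=4 -> q_even (no change)
  Position 6: read '1', 1-count=5 -> q_odd
  Position 7: read '1', 1-count=6 -> q_even
  Position 8: read '0', 1-count=6 -> q_even (no change)
  Position 9: read '1', 1-count=7 -> q_odd
Final state: q_odd, total 1s = 7 (odd); the DFA requires an even count -> reject

0


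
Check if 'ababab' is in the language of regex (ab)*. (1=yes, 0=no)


Pattern: (ab)*
String: 'ababab'
Pattern requires: zero or more repetitions of 'ab'
Pairs: ['ab', 'ab', 'ab']
All pairs are 'ab'? Yes
Result: 1

1


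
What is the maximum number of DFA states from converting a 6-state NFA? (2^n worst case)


NFA has 6 states
Subset construction: each DFA state = subset of NFA states
Maximum subsets = 2^6
2^6 = 64

64


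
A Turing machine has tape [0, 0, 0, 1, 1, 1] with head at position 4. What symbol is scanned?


Tape: [0, 0, 0, 1, 1, 1]
Positions: 0 1 2 3 4 5
Values:    0 0 0 1 1 1
Head at position 4
tape[4] = 1

1


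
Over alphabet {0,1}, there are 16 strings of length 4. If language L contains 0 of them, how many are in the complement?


Alphabet: {0,1}
String length: 4
Total strings of length 4 = 2^4 = 16
Strings in L = 0
Complement = total - |L|
= 16 - 0
= 16

16


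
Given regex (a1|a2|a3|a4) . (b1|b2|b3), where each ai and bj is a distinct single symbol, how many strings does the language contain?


First group: 4 alternatives
Second group: 3 alternatives
Concatenation: each choice from group 1 pairs with each from group 2
Total = 4 x 3 = 12

12


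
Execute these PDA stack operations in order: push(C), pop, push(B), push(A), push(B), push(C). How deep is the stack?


Tracing stack operations:
  push(C) -> stack = [C], depth=1
  pop -> removed C, stack = [], depth=0
  push(B) -> stack = [B], depth=1
  push(A) -> stack = [B,A], depth=2
  push(B) -> stack = [B,A,B], depth=3
  push(C) -> stack = [B,A,B,C], depth=4
Final depth = 4

4


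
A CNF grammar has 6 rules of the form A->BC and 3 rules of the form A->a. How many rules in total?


CNF allows two rule forms:
  A -> BC (binary): 6 rules
  A -> a (terminal): 3 rules
Total = 6 + 3 = 9

9


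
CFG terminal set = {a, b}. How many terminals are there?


Terminal symbols: a, b
Counting each: a (#1), b (#2)
Total = 2

2


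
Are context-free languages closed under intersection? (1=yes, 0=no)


CFL closure properties:
  Closed under: union, concatenation, Kleene star
  NOT closed under: intersection, complement
Operation 'intersection' is in not-closed list -> No (not closed)

0


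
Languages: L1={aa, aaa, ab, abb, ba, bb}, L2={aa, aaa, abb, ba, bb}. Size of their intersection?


L1 = {aa, aaa, ab, abb, ba, bb}
L2 = {aa, aaa, abb, ba, bb}
Checking each string in L1 against L2:
  'aa': in L2? Yes
  'aaa': in L2? Yes
  'ab': in L2? No
  'abb': in L2? Yes
  'ba': in L2? Yes
  'bb': in L2? Yes
Intersection = {aa, aaa, abb, ba, bb}
|L1 ∩ L2| = 5

5


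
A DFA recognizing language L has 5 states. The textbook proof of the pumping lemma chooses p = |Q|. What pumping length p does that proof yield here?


Pumping lemma for regular languages (standard proof):
Take p = |Q|, the number of DFA states.
Any string of length >= |Q| passes through |Q|+1 states while reading its first |Q| symbols,
so by pigeonhole some state repeats, giving the loop that can be pumped.
Here |Q| = 5
Therefore the proof uses p = 5

5


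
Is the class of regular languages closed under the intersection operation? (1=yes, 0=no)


Regular languages are closed under:
- Union (DFA product construction)
- Intersection (DFA product construction)
- Complement (swap accept/reject states)
- Concatenation (NFA construction)
- Kleene star (NFA construction)
intersection is in this list
Therefore: closed

1


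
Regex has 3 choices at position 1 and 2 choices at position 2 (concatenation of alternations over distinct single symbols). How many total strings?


First group: 3 alternatives
Second group: 2 alternatives
Concatenation: each choice from group 1 pairs with each from group 2
Total = 3 x 2 = 6

6


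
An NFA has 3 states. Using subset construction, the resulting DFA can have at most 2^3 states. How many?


NFA has 3 states
Subset construction: each DFA state = subset of NFA states
Maximum subsets = 2^3
2^3 = 8

8


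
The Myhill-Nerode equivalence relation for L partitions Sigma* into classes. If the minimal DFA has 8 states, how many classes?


Myhill-Nerode theorem:
Number of equivalence classes = number of states in minimal DFA
Minimal DFA states = 8
Therefore equivalence classes = 8

8


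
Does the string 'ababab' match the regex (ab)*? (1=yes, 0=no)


Pattern: (ab)*
String: 'ababab'
Pattern requires: zero or more repetitions of 'ab'
Pairs: ['ab', 'ab', 'ab']
All pairs are 'ab'? Yes
Result: 1

1


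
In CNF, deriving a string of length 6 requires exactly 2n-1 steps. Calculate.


Chomsky Normal Form derivation:
String length n = 6
Each step either:
  - Splits a nonterminal into two (n-1 such steps)
  - Converts a nonterminal to terminal (n such steps)
Total = (n-1) + n = 2n - 1
= 2(6) - 1
= 12 - 1
= 11

11


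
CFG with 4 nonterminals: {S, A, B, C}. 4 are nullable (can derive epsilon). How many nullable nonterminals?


Nonterminals: {S, A, B, C}
A nonterminal is nullable if it can derive epsilon
Counting nullable nonterminals: 4
Total nullable = 4

4


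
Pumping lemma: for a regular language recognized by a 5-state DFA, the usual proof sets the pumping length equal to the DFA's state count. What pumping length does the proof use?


Pumping lemma for regular languages (standard proof):
Take p = |Q|, the number of DFA states.
Any string of length >= |Q| passes through |Q|+1 states while reading its first |Q| symbols,
so by pigeonhole some state repeats, giving the loop that can be pumped.
Here |Q| = 5
Therefore the proof uses p = 5

5


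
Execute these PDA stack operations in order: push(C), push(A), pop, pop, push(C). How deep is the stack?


Tracing stack operations:
  push(C) -> stack = [C], depth=1
  push(A) -> stack = [C,A], depth=2
  pop -> removed A, stack = [C], depth=1
  pop -> removed C, stack = [], depth=0
  push(C) -> stack = [C], depth=1
Final depth = 1

1


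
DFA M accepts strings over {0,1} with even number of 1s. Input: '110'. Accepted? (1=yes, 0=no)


DFA has 2 states: q_even (start, accept=yes) and q_odd
Processing string '110' character by character:
  Position 0: read '1', 1-count=1 -> q_odd
  Position 1: read '1', 1-count=2 -> q_even
  Position 2: read '0', 1-count=2 -> q_even (no change)
Final state: q_even, total 1s = 2 (even); the DFA requires an even count -> accept

1


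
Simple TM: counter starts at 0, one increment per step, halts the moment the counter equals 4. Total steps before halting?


Counter starts at 0. Counting sequence:
  Step 1: counter = 1
  Step 2: counter = 2
  Step 3: counter = 3
  Step 4: counter = 4
Counter reached 4 -> halt
Total steps = 4

4
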